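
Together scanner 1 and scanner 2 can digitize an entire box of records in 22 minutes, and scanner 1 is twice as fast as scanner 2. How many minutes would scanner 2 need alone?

66 minutes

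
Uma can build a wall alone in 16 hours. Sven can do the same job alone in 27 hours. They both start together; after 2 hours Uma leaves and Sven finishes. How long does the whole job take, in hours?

In the first 2 hours the combined rate is 43/432, so 43/216 of the job is done, leaving 173/216.
After Uma leaves the rate is 1/27 per hour; the remaining 173/216 takes 173/8 hours.
Total = 2 + 173/8 = 189/8 hours.

189/8 hours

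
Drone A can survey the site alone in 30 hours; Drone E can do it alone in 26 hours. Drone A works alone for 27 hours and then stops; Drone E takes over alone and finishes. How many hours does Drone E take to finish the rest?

13/5 hours

In 27 hours Drone A does 27/30 = 9/10 of the job, leaving 1/10.
Drone E works at 1/26 per hour, so finishing takes 1/10 ÷ 1/26 = 13/5 hours.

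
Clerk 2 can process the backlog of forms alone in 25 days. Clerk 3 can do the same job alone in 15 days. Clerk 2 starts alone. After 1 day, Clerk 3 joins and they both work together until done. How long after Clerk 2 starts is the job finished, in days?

10 days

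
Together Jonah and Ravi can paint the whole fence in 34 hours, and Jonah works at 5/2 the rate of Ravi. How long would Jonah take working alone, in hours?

238/5 hours

Let Ravi's rate be r; then Jonah's rate is (5/2)r, so together (5/2 + 1)r = (7/2)r = 1/34.
Thus r = 1/119 per hour.
Ravi alone: 119 hours; Jonah alone: 238/5 hours.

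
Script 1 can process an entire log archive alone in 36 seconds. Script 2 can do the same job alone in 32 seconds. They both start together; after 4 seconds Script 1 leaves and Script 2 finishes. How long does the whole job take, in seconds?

256/9 seconds

In the first 4 seconds the combined rate is 17/288, so 17/72 of the job is done, leaving 55/72.
After Script 1 leaves the rate is 1/32 per second; the remaining 55/72 takes 220/9 seconds.
Total = 4 + 220/9 = 256/9 seconds.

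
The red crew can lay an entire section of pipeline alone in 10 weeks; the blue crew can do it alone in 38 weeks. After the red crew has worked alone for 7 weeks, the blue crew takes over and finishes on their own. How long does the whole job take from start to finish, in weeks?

In 7 weeks the red crew does 7/10 of the job, leaving 3/10.
The blue crew works at 1/38 per week, so finishing takes 3/10 ÷ 1/38 = 57/5 weeks.
Total time = 7 + 57/5 = 92/5 weeks.

92/5 weeks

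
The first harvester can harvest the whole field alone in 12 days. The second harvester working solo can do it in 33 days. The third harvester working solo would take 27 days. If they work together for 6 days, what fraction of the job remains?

19/198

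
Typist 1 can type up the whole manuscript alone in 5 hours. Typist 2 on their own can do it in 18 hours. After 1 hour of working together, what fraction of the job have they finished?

23/90

Combined rate: 1/5 + 1/18 = (18 + 5)/90 = 23/90 per hour.
In 1 hour they complete 1·23/90 = 23/90 of the job.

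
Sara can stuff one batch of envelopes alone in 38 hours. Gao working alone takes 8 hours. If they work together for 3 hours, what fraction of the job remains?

83/152

Combined rate: 1/38 + 1/8 = (4 + 19)/152 = 23/152 per hour.
In 3 hours they complete 3·23/152 = 69/152 of the job.
So 83/152 remains.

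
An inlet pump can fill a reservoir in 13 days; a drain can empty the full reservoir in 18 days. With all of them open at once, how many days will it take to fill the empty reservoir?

Net rate = 1/13 − 1/18 = (18 − 13)/234 = 5/234 per day.
Filling time = 1 ÷ (5/234) = 234/5 days.

234/5 days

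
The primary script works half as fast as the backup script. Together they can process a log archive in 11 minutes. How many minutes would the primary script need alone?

33 minutes

Let the backup script's rate be r; then the primary script's rate is (1/2)r, so together (1/2 + 1)r = (3/2)r = 1/11.
Thus r = 2/33 per minute.
The backup script alone: 33/2 minutes; the primary script alone: 33 minutes.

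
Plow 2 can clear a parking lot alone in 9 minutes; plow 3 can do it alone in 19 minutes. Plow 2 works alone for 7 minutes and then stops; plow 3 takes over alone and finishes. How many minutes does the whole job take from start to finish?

101/9 minutes

In 7 minutes plow 2 does 7/9 of the job, leaving 2/9.
Plow 3 works at 1/19 per minute, so finishing takes 2/9 ÷ 1/19 = 38/9 minutes.
Total time = 7 + 38/9 = 101/9 minutes.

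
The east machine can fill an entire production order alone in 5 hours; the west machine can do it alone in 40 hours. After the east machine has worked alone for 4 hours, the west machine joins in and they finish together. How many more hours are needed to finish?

In 4 hours the east machine does 4/5 of the job, leaving 1/5.
The east machine and the west machine together work at 9/40 per hour, so finishing takes 1/5 ÷ 9/40 = 8/9 hours.

8/9 hours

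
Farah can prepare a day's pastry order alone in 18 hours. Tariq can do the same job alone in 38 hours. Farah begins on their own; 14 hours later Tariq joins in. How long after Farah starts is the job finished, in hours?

117/7 hours

In the first 14 hours Farah alone does 14/18 = 7/9 of the job, leaving 2/9.
Once everyone is working, combined rate: 1/18 + 1/38 = (19 + 9)/342 = 28/342 = 14/171 per hour.
Remaining 2/9 at 14/171 per hour takes 19/7 hours.
Total from the start = 14 + 19/7 = 117/7 hours.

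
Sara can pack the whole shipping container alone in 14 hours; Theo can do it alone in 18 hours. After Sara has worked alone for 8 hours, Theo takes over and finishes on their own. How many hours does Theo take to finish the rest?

In 8 hours Sara does 8/14 = 4/7 of the job, leaving 3/7.
Theo works at 1/18 per hour, so finishing takes 3/7 ÷ 1/18 = 54/7 hours.

54/7 hours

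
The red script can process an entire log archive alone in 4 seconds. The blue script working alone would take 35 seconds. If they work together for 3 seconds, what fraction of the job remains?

23/140

Combined rate: 1/4 + 1/35 = (35 + 4)/140 = 39/140 per second.
In 3 seconds they complete 3·39/140 = 117/140 of the job.
So 23/140 remains.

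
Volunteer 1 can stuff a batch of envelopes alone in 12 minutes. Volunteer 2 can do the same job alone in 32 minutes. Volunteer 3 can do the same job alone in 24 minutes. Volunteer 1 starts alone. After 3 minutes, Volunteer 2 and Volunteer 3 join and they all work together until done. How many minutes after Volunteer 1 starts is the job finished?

39/5 minutes

In the first 3 minutes Volunteer 1 alone does 3/12 = 1/4 of the job, leaving 3/4.
Once everyone is working, combined rate: 1/12 + 1/32 + 1/24 = (8 + 3 + 4)/96 = 15/96 = 5/32 per minute.
Remaining 3/4 at 5/32 per minute takes 24/5 minutes.
Total from the start = 3 + 24/5 = 39/5 minutes.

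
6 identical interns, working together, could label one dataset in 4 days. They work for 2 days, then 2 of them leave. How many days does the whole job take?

One intern does 1/24 of the job per day.
After 2 days with 6 interns, 1/2 is done (1/2 left).
With 4 interns the rate is 4/24 = 1/6, so the rest takes 1/2 ÷ 1/6 = 3 days.
Total = 2 + 3 = 5 days.

5 days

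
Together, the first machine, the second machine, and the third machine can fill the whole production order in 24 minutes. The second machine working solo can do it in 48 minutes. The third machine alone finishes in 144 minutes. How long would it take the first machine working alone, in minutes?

Combined rate is 1/24 per minute.
Known contribution: 1/48 + 1/144 = (3 + 1)/144 = 4/144 = 1/36 per minute.
So the first machine's rate is 1/24 − 1/36 = 1/72, meaning 72 minutes alone.

72 minutes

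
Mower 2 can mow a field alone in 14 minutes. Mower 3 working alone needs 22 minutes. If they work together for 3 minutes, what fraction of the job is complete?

27/77

Combined rate: 1/14 + 1/22 = (11 + 7)/154 = 18/154 = 9/77 per minute.
In 3 minutes they complete 3·9/77 = 27/77 of the job.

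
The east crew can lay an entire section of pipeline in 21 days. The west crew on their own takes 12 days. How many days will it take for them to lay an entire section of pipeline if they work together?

84/11 days

Combined rate: 1/21 + 1/12 = (4 + 7)/84 = 11/84 per day.
Time = 1 ÷ (11/84) = 84/11 days.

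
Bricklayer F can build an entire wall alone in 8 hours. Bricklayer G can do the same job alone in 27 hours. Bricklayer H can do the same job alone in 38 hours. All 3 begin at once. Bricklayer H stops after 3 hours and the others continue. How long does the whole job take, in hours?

In the first 3 hours the combined rate is 773/4104, so 773/1368 of the job is done, leaving 595/1368.
After Bricklayer H leaves the rate is 35/216 per hour; the remaining 595/1368 takes 51/19 hours.
Total = 3 + 51/19 = 108/19 hours.

108/19 hours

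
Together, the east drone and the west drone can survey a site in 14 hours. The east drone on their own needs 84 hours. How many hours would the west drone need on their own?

Combined rate is 1/14 per hour.
Known contribution: 1/84 per hour.
So the west drone's rate is 1/14 − 1/84 = 5/84, meaning 84/5 hours alone.

84/5 hours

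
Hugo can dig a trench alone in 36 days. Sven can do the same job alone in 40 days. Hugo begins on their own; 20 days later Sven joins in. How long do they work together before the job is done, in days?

160/19 days

In the first 20 days Hugo alone does 20/36 = 5/9 of the job, leaving 4/9.
Once everyone is working, combined rate: 1/36 + 1/40 = (10 + 9)/360 = 19/360 per day.
Remaining 4/9 at 19/360 per day takes 160/19 days.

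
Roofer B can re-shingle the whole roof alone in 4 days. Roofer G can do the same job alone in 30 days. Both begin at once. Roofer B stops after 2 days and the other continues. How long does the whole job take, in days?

In the first 2 days the combined rate is 17/60, so 17/30 of the job is done, leaving 13/30.
After roofer B leaves the rate is 1/30 per day; the remaining 13/30 takes 13 days.
Total = 2 + 13 = 15 days.

15 days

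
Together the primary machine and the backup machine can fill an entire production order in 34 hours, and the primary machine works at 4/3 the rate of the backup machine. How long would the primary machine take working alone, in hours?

119/2 hours

Let the backup machine's rate be r; then the primary machine's rate is (4/3)r, so together (4/3 + 1)r = (7/3)r = 1/34.
Thus r = 3/238 per hour.
The backup machine alone: 238/3 hours; the primary machine alone: 119/2 hours.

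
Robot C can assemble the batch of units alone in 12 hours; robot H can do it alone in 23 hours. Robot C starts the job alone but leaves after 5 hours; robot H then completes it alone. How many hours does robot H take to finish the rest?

161/12 hours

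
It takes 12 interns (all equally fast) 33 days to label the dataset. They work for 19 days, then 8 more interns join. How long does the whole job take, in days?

137/5 days

One intern does 1/396 of the job per day.
After 19 days with 12 interns, 19/33 is done (14/33 left).
With 20 interns the rate is 20/396 = 5/99, so the rest takes 14/33 ÷ 5/99 = 42/5 days.
Total = 19 + 42/5 = 137/5 days.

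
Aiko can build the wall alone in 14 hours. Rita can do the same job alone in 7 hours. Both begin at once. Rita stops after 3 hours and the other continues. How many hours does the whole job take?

8 hours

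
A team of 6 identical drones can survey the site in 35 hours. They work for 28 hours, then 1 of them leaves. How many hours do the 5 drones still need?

One drone does 1/210 of the job per hour.
After 28 hours with 6 drones, 4/5 is done (1/5 left).
With 5 drones the rate is 5/210 = 1/42, so the rest takes 1/5 ÷ 1/42 = 42/5 hours.

42/5 hours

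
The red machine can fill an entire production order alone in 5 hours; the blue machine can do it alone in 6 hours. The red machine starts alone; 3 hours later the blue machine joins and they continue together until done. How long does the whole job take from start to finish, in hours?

45/11 hours

In 3 hours the red machine does 3/5 of the job, leaving 2/5.
The red machine and the blue machine together work at 11/30 per hour, so finishing takes 2/5 ÷ 11/30 = 12/11 hours.
Total time = 3 + 12/11 = 45/11 hours.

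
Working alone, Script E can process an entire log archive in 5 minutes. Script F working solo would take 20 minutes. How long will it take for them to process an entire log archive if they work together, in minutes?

4 minutes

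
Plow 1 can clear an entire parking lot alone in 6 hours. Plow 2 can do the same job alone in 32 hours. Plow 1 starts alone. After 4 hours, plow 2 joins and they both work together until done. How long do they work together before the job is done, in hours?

32/19 hours

In the first 4 hours plow 1 alone does 4/6 = 2/3 of the job, leaving 1/3.
Once everyone is working, combined rate: 1/6 + 1/32 = (16 + 3)/96 = 19/96 per hour.
Remaining 1/3 at 19/96 per hour takes 32/19 hours.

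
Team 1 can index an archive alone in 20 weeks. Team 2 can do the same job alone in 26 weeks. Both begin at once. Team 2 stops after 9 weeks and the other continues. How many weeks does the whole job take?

In the first 9 weeks the combined rate is 23/260, so 207/260 of the job is done, leaving 53/260.
After Team 2 leaves the rate is 1/20 per week; the remaining 53/260 takes 53/13 weeks.
Total = 9 + 53/13 = 170/13 weeks.

170/13 weeks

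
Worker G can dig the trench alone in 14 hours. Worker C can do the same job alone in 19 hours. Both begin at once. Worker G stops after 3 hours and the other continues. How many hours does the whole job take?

209/14 hours

In the first 3 hours the combined rate is 33/266, so 99/266 of the job is done, leaving 167/266.
After worker G leaves the rate is 1/19 per hour; the remaining 167/266 takes 167/14 hours.
Total = 3 + 167/14 = 209/14 hours.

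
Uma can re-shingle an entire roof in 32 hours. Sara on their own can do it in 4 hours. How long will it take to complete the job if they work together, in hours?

Combined rate: 1/32 + 1/4 = (1 + 8)/32 = 9/32 per hour.
Time = 1 ÷ (9/32) = 32/9 hours.

32/9 hours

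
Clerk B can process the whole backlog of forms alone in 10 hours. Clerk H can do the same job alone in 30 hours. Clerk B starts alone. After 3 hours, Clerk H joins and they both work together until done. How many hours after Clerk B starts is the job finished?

33/4 hours

In the first 3 hours Clerk B alone does 3/10 of the job, leaving 7/10.
Once everyone is working, combined rate: 1/10 + 1/30 = (3 + 1)/30 = 4/30 = 2/15 per hour.
Remaining 7/10 at 2/15 per hour takes 21/4 hours.
Total from the start = 3 + 21/4 = 33/4 hours.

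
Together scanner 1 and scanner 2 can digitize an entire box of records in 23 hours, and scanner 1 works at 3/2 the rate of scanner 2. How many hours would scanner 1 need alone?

115/3 hours

Let scanner 2's rate be r; then scanner 1's rate is (3/2)r, so together (3/2 + 1)r = (5/2)r = 1/23.
Thus r = 2/115 per hour.
Scanner 2 alone: 115/2 hours; scanner 1 alone: 115/3 hours.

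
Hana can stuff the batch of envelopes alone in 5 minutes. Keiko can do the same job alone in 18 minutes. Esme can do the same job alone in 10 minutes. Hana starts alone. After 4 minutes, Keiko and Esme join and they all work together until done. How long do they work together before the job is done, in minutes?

In the first 4 minutes Hana alone does 4/5 of the job, leaving 1/5.
Once everyone is working, combined rate: 1/5 + 1/18 + 1/10 = (18 + 5 + 9)/90 = 32/90 = 16/45 per minute.
Remaining 1/5 at 16/45 per minute takes 9/16 minutes.

9/16 minutes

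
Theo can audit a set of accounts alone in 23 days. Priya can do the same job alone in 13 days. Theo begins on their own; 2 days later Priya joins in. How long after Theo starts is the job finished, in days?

115/12 days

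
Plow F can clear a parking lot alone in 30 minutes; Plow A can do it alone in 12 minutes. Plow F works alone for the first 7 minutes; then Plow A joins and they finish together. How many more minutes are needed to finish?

In 7 minutes Plow F does 7/30 of the job, leaving 23/30.
Plow F and Plow A together work at 7/60 per minute, so finishing takes 23/30 ÷ 7/60 = 46/7 minutes.

46/7 minutes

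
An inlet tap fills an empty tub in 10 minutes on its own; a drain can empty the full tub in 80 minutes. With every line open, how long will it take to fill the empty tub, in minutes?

80/7 minutes

Net rate = 1/10 − 1/80 = (8 − 1)/80 = 7/80 per minute.
Filling time = 1 ÷ (7/80) = 80/7 minutes.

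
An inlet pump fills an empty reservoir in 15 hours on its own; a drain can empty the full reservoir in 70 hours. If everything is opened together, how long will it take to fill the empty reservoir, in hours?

Net rate = 1/15 − 1/70 = (14 − 3)/210 = 11/210 per hour.
Filling time = 1 ÷ (11/210) = 210/11 hours.

210/11 hours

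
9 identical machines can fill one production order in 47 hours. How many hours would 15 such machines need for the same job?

141/5 hours

Total work is 9·47 = 423 machine-hours.
With 15 machines: 423/15 = 141/5 hours.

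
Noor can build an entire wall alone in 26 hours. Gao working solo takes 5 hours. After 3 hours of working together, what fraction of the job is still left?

37/130

Combined rate: 1/26 + 1/5 = (5 + 26)/130 = 31/130 per hour.
In 3 hours they complete 3·31/130 = 93/130 of the job.
So 37/130 remains.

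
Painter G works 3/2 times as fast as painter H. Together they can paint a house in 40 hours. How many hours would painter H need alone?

100 hours

Let painter H's rate be r; then painter G's rate is (3/2)r, so together (3/2 + 1)r = (5/2)r = 1/40.
Thus r = 1/100 per hour.
Painter H alone: 100 hours; painter G alone: 200/3 hours.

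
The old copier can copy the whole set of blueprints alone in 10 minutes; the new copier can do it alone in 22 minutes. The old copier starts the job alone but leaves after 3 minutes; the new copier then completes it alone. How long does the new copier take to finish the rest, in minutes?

In 3 minutes the old copier does 3/10 of the job, leaving 7/10.
The new copier works at 1/22 per minute, so finishing takes 7/10 ÷ 1/22 = 77/5 minutes.

77/5 minutes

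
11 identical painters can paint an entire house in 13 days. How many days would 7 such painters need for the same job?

Total work is 11·13 = 143 painter-days.
With 7 painters: 143/7 days.

143/7 days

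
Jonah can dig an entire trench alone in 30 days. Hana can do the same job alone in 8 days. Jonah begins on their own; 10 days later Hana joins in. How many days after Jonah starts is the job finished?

In the first 10 days Jonah alone does 10/30 = 1/3 of the job, leaving 2/3.
Once everyone is working, combined rate: 1/30 + 1/8 = (4 + 15)/120 = 19/120 per day.
Remaining 2/3 at 19/120 per day takes 80/19 days.
Total from the start = 10 + 80/19 = 270/19 days.

270/19 days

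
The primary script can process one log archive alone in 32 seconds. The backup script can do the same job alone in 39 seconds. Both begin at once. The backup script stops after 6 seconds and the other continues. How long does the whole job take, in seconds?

In the first 6 seconds the combined rate is 71/1248, so 71/208 of the job is done, leaving 137/208.
After the backup script leaves the rate is 1/32 per second; the remaining 137/208 takes 274/13 seconds.
Total = 6 + 274/13 = 352/13 seconds.

352/13 seconds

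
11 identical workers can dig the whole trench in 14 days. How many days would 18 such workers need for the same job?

77/9 days

Total work is 11·14 = 154 worker-days.
With 18 workers: 154/18 = 77/9 days.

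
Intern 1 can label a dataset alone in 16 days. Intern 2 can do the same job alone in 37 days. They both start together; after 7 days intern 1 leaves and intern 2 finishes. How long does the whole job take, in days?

333/16 days

In the first 7 days the combined rate is 53/592, so 371/592 of the job is done, leaving 221/592.
After intern 1 leaves the rate is 1/37 per day; the remaining 221/592 takes 221/16 days.
Total = 7 + 221/16 = 333/16 days.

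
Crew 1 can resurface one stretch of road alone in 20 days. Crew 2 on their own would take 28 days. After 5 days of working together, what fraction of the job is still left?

4/7

Combined rate: 1/20 + 1/28 = (7 + 5)/140 = 12/140 = 3/35 per day.
In 5 days they complete 5·3/35 = 3/7 of the job.
So 4/7 remains.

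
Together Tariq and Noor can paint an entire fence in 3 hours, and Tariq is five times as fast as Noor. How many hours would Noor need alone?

18 hours

Let Noor's rate be r; then Tariq's rate is 5r, so together (5 + 1)r = 6r = 1/3.
Thus r = 1/18 per hour.
Noor alone: 18 hours; Tariq alone: 18/5 hours.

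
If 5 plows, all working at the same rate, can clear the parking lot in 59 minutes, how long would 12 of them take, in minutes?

295/12 minutes

Total work is 5·59 = 295 plow-minutes.
With 12 plows: 295/12 minutes.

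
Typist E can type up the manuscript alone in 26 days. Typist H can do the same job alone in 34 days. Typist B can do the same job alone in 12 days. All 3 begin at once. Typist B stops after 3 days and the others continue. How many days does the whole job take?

In the first 3 days the combined rate is 401/2652, so 401/884 of the job is done, leaving 483/884.
After typist B leaves the rate is 15/221 per day; the remaining 483/884 takes 161/20 days.
Total = 3 + 161/20 = 221/20 days.

221/20 days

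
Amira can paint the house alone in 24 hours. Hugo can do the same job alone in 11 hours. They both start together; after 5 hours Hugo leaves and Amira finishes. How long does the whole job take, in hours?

In the first 5 hours the combined rate is 35/264, so 175/264 of the job is done, leaving 89/264.
After Hugo leaves the rate is 1/24 per hour; the remaining 89/264 takes 89/11 hours.
Total = 5 + 89/11 = 144/11 hours.

144/11 hours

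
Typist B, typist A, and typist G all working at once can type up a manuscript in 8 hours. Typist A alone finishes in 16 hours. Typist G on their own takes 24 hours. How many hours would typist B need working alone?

48 hours

Combined rate is 1/8 per hour.
Known contribution: 1/16 + 1/24 = (3 + 2)/48 = 5/48 per hour.
So typist B's rate is 1/8 − 5/48 = 1/48, meaning 48 hours alone.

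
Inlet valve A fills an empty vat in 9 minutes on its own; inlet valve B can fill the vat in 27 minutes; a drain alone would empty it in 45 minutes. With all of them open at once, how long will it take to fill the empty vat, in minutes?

Net rate = 1/9 + 1/27 − 1/45 = (15 + 5 − 3)/135 = 17/135 per minute.
Filling time = 1 ÷ (17/135) = 135/17 minutes.

135/17 minutes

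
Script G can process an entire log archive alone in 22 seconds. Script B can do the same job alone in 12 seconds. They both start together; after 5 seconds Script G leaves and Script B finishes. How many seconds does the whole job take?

102/11 seconds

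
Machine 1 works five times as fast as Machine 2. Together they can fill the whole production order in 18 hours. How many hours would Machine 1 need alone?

108/5 hours

Let Machine 2's rate be r; then Machine 1's rate is 5r, so together (5 + 1)r = 6r = 1/18.
Thus r = 1/108 per hour.
Machine 2 alone: 108 hours; Machine 1 alone: 108/5 hours.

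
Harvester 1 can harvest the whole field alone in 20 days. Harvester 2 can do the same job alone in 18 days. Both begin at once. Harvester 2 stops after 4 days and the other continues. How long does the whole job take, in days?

140/9 days

In the first 4 days the combined rate is 19/180, so 19/45 of the job is done, leaving 26/45.
After Harvester 2 leaves the rate is 1/20 per day; the remaining 26/45 takes 104/9 days.
Total = 4 + 104/9 = 140/9 days.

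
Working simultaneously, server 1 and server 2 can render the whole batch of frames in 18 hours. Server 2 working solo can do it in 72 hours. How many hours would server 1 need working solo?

Combined rate is 1/18 per hour.
Known contribution: 1/72 per hour.
So server 1's rate is 1/18 − 1/72 = 1/24, meaning 24 hours alone.

24 hours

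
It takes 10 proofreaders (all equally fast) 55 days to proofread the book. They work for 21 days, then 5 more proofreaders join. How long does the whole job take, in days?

131/3 days

One proofreader does 1/550 of the job per day.
After 21 days with 10 proofreaders, 21/55 is done (34/55 left).
With 15 proofreaders the rate is 15/550 = 3/110, so the rest takes 34/55 ÷ 3/110 = 68/3 days.
Total = 21 + 68/3 = 131/3 days.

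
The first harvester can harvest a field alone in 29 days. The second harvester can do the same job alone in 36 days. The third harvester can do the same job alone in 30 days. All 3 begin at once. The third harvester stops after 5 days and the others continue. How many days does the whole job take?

174/13 days

In the first 5 days the combined rate is 499/5220, so 499/1044 of the job is done, leaving 545/1044.
After the third harvester leaves the rate is 65/1044 per day; the remaining 545/1044 takes 109/13 days.
Total = 5 + 109/13 = 174/13 days.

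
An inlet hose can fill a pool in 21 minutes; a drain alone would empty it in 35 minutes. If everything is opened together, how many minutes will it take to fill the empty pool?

105/2 minutes

Net rate = 1/21 − 1/35 = (5 − 3)/105 = 2/105 per minute.
Filling time = 1 ÷ (2/105) = 105/2 minutes.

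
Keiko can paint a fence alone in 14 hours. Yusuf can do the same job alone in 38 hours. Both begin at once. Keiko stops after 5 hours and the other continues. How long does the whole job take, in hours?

In the first 5 hours the combined rate is 13/133, so 65/133 of the job is done, leaving 68/133.
After Keiko leaves the rate is 1/38 per hour; the remaining 68/133 takes 136/7 hours.
Total = 5 + 136/7 = 171/7 hours.

171/7 hours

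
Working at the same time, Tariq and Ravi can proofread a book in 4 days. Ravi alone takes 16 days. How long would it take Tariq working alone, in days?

Combined rate is 1/4 per day.
Known contribution: 1/16 per day.
So Tariq's rate is 1/4 − 1/16 = 3/16, meaning 16/3 days alone.

16/3 days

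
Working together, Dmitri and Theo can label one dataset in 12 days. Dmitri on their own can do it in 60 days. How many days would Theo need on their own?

Combined rate is 1/12 per day.
Known contribution: 1/60 per day.
So Theo's rate is 1/12 − 1/60 = 1/15, meaning 15 days alone.

15 days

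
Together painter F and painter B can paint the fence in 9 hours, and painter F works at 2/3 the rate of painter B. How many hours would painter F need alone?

45/2 hours

Let painter B's rate be r; then painter F's rate is (2/3)r, so together (2/3 + 1)r = (5/3)r = 1/9.
Thus r = 1/15 per hour.
Painter B alone: 15 hours; painter F alone: 45/2 hours.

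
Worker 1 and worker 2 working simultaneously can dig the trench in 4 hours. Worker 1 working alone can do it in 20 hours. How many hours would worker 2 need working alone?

5 hours

Combined rate is 1/4 per hour.
Known contribution: 1/20 per hour.
So worker 2's rate is 1/4 − 1/20 = 1/5, meaning 5 hours alone.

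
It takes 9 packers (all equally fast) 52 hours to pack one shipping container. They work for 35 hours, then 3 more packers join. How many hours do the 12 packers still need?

51/4 hours

One packer does 1/468 of the job per hour.
After 35 hours with 9 packers, 35/52 is done (17/52 left).
With 12 packers the rate is 12/468 = 1/39, so the rest takes 17/52 ÷ 1/39 = 51/4 hours.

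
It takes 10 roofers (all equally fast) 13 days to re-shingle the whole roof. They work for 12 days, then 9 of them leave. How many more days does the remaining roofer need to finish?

One roofer does 1/130 of the job per day.
After 12 days with 10 roofers, 12/13 is done (1/13 left).
With 1 roofer the rate is 1/130, so the rest takes 1/13 ÷ 1/130 = 10 days.

10 days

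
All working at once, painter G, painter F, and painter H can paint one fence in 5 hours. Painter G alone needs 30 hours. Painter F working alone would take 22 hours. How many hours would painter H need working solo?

Combined rate is 1/5 per hour.
Known contribution: 1/30 + 1/22 = (11 + 15)/330 = 26/330 = 13/165 per hour.
So painter H's rate is 1/5 − 13/165 = 4/33, meaning 33/4 hours alone.

33/4 hours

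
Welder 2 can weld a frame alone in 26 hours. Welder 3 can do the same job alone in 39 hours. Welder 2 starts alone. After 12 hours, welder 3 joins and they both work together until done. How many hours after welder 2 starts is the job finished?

102/5 hours

In the first 12 hours welder 2 alone does 12/26 = 6/13 of the job, leaving 7/13.
Once everyone is working, combined rate: 1/26 + 1/39 = (3 + 2)/78 = 5/78 per hour.
Remaining 7/13 at 5/78 per hour takes 42/5 hours.
Total from the start = 12 + 42/5 = 102/5 hours.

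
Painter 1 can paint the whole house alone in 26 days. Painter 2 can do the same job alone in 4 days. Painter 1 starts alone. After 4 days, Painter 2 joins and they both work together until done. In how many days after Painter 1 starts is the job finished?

In the first 4 days Painter 1 alone does 4/26 = 2/13 of the job, leaving 11/13.
Once everyone is working, combined rate: 1/26 + 1/4 = (2 + 13)/52 = 15/52 per day.
Remaining 11/13 at 15/52 per day takes 44/15 days.
Total from the start = 4 + 44/15 = 104/15 days.

104/15 days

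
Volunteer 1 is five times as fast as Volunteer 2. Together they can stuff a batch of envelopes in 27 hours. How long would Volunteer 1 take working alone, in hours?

Let Volunteer 2's rate be r; then Volunteer 1's rate is 5r, so together (5 + 1)r = 6r = 1/27.
Thus r = 1/162 per hour.
Volunteer 2 alone: 162 hours; Volunteer 1 alone: 162/5 hours.

162/5 hours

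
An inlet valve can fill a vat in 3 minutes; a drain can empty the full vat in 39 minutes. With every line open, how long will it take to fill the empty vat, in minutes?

13/4 minutes

Net rate = 1/3 − 1/39 = (13 − 1)/39 = 12/39 = 4/13 per minute.
Filling time = 1 ÷ (4/13) = 13/4 minutes.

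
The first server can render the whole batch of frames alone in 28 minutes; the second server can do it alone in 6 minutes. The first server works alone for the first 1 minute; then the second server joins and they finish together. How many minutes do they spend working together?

In 1 minute the first server does 1/28 of the job, leaving 27/28.
The first server and the second server together work at 17/84 per minute, so finishing takes 27/28 ÷ 17/84 = 81/17 minutes.

81/17 minutes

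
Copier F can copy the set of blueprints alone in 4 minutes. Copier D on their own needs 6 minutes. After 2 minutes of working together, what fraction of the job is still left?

1/6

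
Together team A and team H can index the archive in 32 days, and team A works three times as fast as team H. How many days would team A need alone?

128/3 days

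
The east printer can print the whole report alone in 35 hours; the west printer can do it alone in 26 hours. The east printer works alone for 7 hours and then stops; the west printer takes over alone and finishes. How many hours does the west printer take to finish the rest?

In 7 hours the east printer does 7/35 = 1/5 of the job, leaving 4/5.
The west printer works at 1/26 per hour, so finishing takes 4/5 ÷ 1/26 = 104/5 hours.

104/5 hours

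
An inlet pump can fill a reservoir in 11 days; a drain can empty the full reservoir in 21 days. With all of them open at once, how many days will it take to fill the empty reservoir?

231/10 days

Net rate = 1/11 − 1/21 = (21 − 11)/231 = 10/231 per day.
Filling time = 1 ÷ (10/231) = 231/10 days.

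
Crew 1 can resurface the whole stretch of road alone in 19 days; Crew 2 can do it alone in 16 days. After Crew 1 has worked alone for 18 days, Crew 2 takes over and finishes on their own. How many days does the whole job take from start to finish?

358/19 days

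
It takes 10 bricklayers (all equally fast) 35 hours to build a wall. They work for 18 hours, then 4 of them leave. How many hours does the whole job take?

One bricklayer does 1/350 of the job per hour.
After 18 hours with 10 bricklayers, 18/35 is done (17/35 left).
With 6 bricklayers the rate is 6/350 = 3/175, so the rest takes 17/35 ÷ 3/175 = 85/3 hours.
Total = 18 + 85/3 = 139/3 hours.

139/3 hours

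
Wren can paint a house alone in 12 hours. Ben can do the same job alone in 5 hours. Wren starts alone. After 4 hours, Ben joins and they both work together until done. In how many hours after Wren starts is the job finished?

108/17 hours

In the first 4 hours Wren alone does 4/12 = 1/3 of the job, leaving 2/3.
Once everyone is working, combined rate: 1/12 + 1/5 = (5 + 12)/60 = 17/60 per hour.
Remaining 2/3 at 17/60 per hour takes 40/17 hours.
Total from the start = 4 + 40/17 = 108/17 hours.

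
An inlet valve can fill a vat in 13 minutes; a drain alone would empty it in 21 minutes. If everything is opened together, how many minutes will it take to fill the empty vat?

Net rate = 1/13 − 1/21 = (21 − 13)/273 = 8/273 per minute.
Filling time = 1 ÷ (8/273) = 273/8 minutes.

273/8 minutes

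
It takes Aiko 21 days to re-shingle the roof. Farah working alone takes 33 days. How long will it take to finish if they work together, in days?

77/6 days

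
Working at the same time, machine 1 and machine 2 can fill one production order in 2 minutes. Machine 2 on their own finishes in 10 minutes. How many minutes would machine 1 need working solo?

5/2 minutes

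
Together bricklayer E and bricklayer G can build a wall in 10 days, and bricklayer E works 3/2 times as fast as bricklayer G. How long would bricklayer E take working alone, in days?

50/3 days

Let bricklayer G's rate be r; then bricklayer E's rate is (3/2)r, so together (3/2 + 1)r = (5/2)r = 1/10.
Thus r = 1/25 per day.
Bricklayer G alone: 25 days; bricklayer E alone: 50/3 days.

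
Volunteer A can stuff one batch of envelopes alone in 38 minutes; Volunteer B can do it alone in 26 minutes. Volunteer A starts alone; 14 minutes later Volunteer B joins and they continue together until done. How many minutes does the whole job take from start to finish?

95/4 minutes

In 14 minutes Volunteer A does 14/38 = 7/19 of the job, leaving 12/19.
Volunteer A and Volunteer B together work at 16/247 per minute, so finishing takes 12/19 ÷ 16/247 = 39/4 minutes.
Total time = 14 + 39/4 = 95/4 minutes.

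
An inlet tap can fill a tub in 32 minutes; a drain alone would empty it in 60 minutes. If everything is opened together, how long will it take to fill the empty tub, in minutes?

480/7 minutes

Net rate = 1/32 − 1/60 = (15 − 8)/480 = 7/480 per minute.
Filling time = 1 ÷ (7/480) = 480/7 minutes.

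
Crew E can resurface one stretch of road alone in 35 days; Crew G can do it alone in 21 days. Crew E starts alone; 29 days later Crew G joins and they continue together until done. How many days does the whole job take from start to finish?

In 29 days Crew E does 29/35 of the job, leaving 6/35.
Crew E and Crew G together work at 8/105 per day, so finishing takes 6/35 ÷ 8/105 = 9/4 days.
Total time = 29 + 9/4 = 125/4 days.

125/4 days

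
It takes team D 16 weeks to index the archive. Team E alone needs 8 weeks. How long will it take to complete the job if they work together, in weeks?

16/3 weeks

Combined rate: 1/16 + 1/8 = (1 + 2)/16 = 3/16 per week.
Time = 1 ÷ (3/16) = 16/3 weeks.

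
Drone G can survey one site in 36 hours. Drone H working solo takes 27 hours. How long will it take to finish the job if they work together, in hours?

With two workers the combined time is the product over the sum: 36·27/(36+27) = 972/63 = 108/7 hours.

108/7 hours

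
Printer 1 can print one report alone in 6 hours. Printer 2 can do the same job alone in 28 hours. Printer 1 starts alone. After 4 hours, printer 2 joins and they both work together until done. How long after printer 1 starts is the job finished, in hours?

In the first 4 hours printer 1 alone does 4/6 = 2/3 of the job, leaving 1/3.
Once everyone is working, combined rate: 1/6 + 1/28 = (14 + 3)/84 = 17/84 per hour.
Remaining 1/3 at 17/84 per hour takes 28/17 hours.
Total from the start = 4 + 28/17 = 96/17 hours.

96/17 hours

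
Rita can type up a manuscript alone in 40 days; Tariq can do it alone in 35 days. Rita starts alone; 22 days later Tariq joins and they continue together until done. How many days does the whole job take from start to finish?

152/5 days

In 22 days Rita does 22/40 = 11/20 of the job, leaving 9/20.
Rita and Tariq together work at 3/56 per day, so finishing takes 9/20 ÷ 3/56 = 42/5 days.
Total time = 22 + 42/5 = 152/5 days.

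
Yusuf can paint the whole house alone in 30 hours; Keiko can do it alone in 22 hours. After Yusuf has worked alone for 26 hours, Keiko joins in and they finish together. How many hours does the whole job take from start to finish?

360/13 hours

In 26 hours Yusuf does 26/30 = 13/15 of the job, leaving 2/15.
Yusuf and Keiko together work at 13/165 per hour, so finishing takes 2/15 ÷ 13/165 = 22/13 hours.
Total time = 26 + 22/13 = 360/13 hours.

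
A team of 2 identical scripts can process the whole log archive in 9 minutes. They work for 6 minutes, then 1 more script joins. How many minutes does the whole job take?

8 minutes

One script does 1/18 of the job per minute.
After 6 minutes with 2 scripts, 2/3 is done (1/3 left).
With 3 scripts the rate is 3/18 = 1/6, so the rest takes 1/3 ÷ 1/6 = 2 minutes.
Total = 6 + 2 = 8 minutes.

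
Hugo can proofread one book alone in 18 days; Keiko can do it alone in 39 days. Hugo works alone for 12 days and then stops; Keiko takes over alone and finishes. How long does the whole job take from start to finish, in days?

25 days

In 12 days Hugo does 12/18 = 2/3 of the job, leaving 1/3.
Keiko works at 1/39 per day, so finishing takes 1/3 ÷ 1/39 = 13 days.
Total time = 12 + 13 = 25 days.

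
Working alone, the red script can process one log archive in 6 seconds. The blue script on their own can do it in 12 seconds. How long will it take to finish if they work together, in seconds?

Combined rate: 1/6 + 1/12 = (2 + 1)/12 = 3/12 = 1/4 per second.
Time = 1 ÷ (1/4) = 4 seconds.

4 seconds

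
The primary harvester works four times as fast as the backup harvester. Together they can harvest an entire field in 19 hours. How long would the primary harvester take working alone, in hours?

Let the backup harvester's rate be r; then the primary harvester's rate is 4r, so together (4 + 1)r = 5r = 1/19.
Thus r = 1/95 per hour.
The backup harvester alone: 95 hours; the primary harvester alone: 95/4 hours.

95/4 hours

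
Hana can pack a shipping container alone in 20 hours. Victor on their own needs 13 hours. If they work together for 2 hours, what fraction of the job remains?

Combined rate: 1/20 + 1/13 = (13 + 20)/260 = 33/260 per hour.
In 2 hours they complete 2·33/260 = 33/130 of the job.
So 97/130 remains.

97/130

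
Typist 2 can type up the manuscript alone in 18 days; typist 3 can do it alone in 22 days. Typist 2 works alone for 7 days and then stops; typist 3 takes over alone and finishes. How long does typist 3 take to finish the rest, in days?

121/9 days

In 7 days typist 2 does 7/18 of the job, leaving 11/18.
Typist 3 works at 1/22 per day, so finishing takes 11/18 ÷ 1/22 = 121/9 days.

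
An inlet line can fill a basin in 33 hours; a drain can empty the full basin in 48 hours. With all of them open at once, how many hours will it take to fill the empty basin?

528/5 hours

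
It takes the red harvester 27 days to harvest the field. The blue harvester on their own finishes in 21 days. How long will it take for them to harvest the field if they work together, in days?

189/16 days

With two workers the combined time is the product over the sum: 27·21/(27+21) = 567/48 = 189/16 days.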